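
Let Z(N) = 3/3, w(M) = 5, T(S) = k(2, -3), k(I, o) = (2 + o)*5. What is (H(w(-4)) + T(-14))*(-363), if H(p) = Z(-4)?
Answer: 1452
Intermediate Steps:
k(I, o) = 10 + 5*o
T(S) = -5 (T(S) = 10 + 5*(-3) = 10 - 15 = -5)
Z(N) = 1 (Z(N) = 3*(1/3) = 1)
H(p) = 1
(H(w(-4)) + T(-14))*(-363) = (1 - 5)*(-363) = -4*(-363) = 1452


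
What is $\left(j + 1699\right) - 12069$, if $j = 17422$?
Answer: $7052$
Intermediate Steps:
$\left(j + 1699\right) - 12069 = \left(17422 + 1699\right) - 12069 = 19121 - 12069 = 7052$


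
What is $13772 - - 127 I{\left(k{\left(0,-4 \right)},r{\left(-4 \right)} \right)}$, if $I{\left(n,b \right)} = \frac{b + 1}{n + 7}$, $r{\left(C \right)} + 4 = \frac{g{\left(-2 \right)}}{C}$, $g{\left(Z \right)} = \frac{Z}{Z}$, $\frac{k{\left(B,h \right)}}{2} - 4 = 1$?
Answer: $\frac{934845}{68} \approx 13748.0$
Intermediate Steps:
$k{\left(B,h \right)} = 10$ ($k{\left(B,h \right)} = 8 + 2 \cdot 1 = 8 + 2 = 10$)
$g{\left(Z \right)} = 1$
$r{\left(C \right)} = -4 + \frac{1}{C}$ ($r{\left(C \right)} = -4 + 1 \frac{1}{C} = -4 + \frac{1}{C}$)
$I{\left(n,b \right)} = \frac{1 + b}{7 + n}$
$13772 - - 127 I{\left(k{\left(0,-4 \right)},r{\left(-4 \right)} \right)} = 13772 - - 127 \frac{1 - \left(4 - \frac{1}{-4}\right)}{7 + 10} = 13772 - - 127 \frac{1 - \frac{17}{4}}{17} = 13772 - - 127 \cdot \frac{1}{17} \left(- \frac{13}{4}\right) = 13772 - \left(-127\right) \left(- \frac{13}{68}\right) = 13772 - \frac{1651}{68} = \frac{934845}{68}$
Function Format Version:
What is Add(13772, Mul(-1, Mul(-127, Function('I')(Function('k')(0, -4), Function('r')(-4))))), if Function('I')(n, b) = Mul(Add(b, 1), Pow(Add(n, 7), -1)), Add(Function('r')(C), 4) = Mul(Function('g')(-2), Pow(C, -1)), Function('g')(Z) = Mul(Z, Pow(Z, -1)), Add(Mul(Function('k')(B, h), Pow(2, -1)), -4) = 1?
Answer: Rational(934845, 68) ≈ 13748.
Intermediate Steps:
Function('k')(B, h) = 10 (Function('k')(B, h) = Add(8, Mul(2, 1)) = Add(8, 2) = 10)
Function('g')(Z) = 1
Function('r')(C) = Add(-4, Pow(C, -1)) (Function('r')(C) = Add(-4, Mul(1, Pow(C, -1))) = Add(-4, Pow(C, -1)))
Function('I')(n, b) = Mul(Pow(Add(7, n), -1), Add(1, b)) (Function('I')(n, b) = Mul(Add(1, b), Pow(Add(7, n), -1)) = Mul(Pow(Add(7, n), -1), Add(1, b)))
Add(13772, Mul(-1, Mul(-127, Function('I')(Function('k')(0, -4), Function('r')(-4))))) = Add(13772, Mul(-1, Mul(-127, Mul(Pow(Add(7, 10), -1), Add(1, Add(-4, Pow(-4, -1))))))) = Add(13772, Mul(-1, Mul(-127, Mul(Pow(17, -1), Add(1, Add(-4, Rational(-1, 4))))))) = Add(13772, Mul(-1, Mul(-127, Mul(Rational(1, 17), Add(1, Rational(-17, 4)))))) = Add(13772, Mul(-1, Mul(-127, Mul(Rational(1, 17), Rational(-13, 4))))) = Add(13772, Mul(-1, Mul(-127, Rational(-13, 68)))) = Add(13772, Mul(-1, Rational(1651, 68))) = Add(13772, Rational(-1651, 68)) = Rational(934845, 68)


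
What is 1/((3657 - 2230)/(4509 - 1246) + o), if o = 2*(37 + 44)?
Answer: 3263/530033 ≈ 0.0061562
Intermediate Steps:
o = 162 (o = 2*81 = 162)
1/((3657 - 2230)/(4509 - 1246) + o) = 1/((3657 - 2230)/(4509 - 1246) + 162) = 1/(1427/3263 + 162) = 1/(530033/3263) = 3263/530033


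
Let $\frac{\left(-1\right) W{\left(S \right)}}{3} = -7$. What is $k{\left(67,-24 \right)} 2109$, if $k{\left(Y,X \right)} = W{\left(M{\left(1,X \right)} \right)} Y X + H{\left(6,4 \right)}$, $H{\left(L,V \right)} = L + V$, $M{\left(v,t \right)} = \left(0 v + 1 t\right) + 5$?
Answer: $-71195622$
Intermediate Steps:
$M{\left(v,t \right)} = 5 + t$ ($M{\left(v,t \right)} = \left(0 + t\right) + 5 = t + 5 = 5 + t$)
$W{\left(S \right)} = 21$ ($W{\left(S \right)} = \left(-3\right) \left(-7\right) = 21$)
$k{\left(Y,X \right)} = 10 + 21 X Y$ ($k{\left(Y,X \right)} = 21 Y X + \left(6 + 4\right) = 21 X Y + 10 = 10 + 21 X Y$)
$k{\left(67,-24 \right)} 2109 = \left(10 + 21 \left(-24\right) 67\right) 2109 = \left(10 - 33768\right) 2109 = \left(-33758\right) 2109 = -71195622$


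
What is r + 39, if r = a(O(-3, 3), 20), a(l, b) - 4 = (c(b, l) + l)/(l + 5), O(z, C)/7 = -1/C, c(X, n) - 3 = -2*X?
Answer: 113/4 ≈ 28.250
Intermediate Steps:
c(X, n) = 3 - 2*X
O(z, C) = -7/C (O(z, C) = 7*(-1/C) = -7/C)
a(l, b) = 4 + (3 + l - 2*b)/(5 + l) (a(l, b) = 4 + ((3 - 2*b) + l)/(l + 5) = 4 + (3 + l - 2*b)/(5 + l))
r = -43/4 (r = (23 - 2*20 + 5*(-7/3))/(5 - 7/3) = (23 - 40 + 5*(-7*⅓))/(5 - 7*⅓) = (23 - 40 + 5*(-7/3))/(5 - 7/3) = (23 - 40 - 35/3)/(8/3) = (3/8)*(-86/3) = -43/4 ≈ -10.750)
r + 39 = -43/4 + 39 = 113/4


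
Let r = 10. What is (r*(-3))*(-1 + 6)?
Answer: -150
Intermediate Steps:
(r*(-3))*(-1 + 6) = (10*(-3))*(-1 + 6) = -30*5 = -150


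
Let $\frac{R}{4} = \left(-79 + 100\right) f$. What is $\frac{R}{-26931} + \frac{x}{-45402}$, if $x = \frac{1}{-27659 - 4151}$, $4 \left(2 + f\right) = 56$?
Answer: $- \frac{10324762369}{275849385420} \approx -0.037429$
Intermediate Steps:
$f = 12$ ($f = -2 + \frac{1}{4} \cdot 56 = -2 + 14 = 12$)
$x = - \frac{1}{31810}$ ($x = \frac{1}{-31810} = - \frac{1}{31810} \approx -3.1437 \cdot 10^{-5}$)
$R = 1008$ ($R = 4 \left(-79 + 100\right) 12 = 4 \cdot 21 \cdot 12 = 4 \cdot 252 = 1008$)
$\frac{R}{-26931} + \frac{x}{-45402} = \frac{1008}{-26931} - \frac{1}{31810 \left(-45402\right)} = 1008 \left(- \frac{1}{26931}\right) - - \frac{1}{1444237620} = - \frac{336}{8977} + \frac{1}{1444237620} = - \frac{10324762369}{275849385420}$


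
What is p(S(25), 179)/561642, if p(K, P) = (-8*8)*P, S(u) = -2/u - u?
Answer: -5728/280821 ≈ -0.020397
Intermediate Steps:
S(u) = -u - 2/u
p(K, P) = -64*P
p(S(25), 179)/561642 = -64*179/561642 = -11456*1/561642 = -5728/280821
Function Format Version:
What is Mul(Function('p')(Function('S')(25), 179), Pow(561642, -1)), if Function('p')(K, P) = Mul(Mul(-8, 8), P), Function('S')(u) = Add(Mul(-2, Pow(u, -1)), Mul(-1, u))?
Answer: Rational(-5728, 280821) ≈ -0.020397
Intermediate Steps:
Function('S')(u) = Add(Mul(-1, u), Mul(-2, Pow(u, -1)))
Function('p')(K, P) = Mul(-64, P)
Mul(Function('p')(Function('S')(25), 179), Pow(561642, -1)) = Mul(Mul(-64, 179), Pow(561642, -1)) = Mul(-11456, Rational(1, 561642)) = Rational(-5728, 280821)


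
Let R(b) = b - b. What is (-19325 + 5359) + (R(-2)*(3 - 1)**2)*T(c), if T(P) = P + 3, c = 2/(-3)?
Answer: -13966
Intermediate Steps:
R(b) = 0
c = -2/3 (c = 2*(-1/3) = -2/3 ≈ -0.66667)
T(P) = 3 + P
(-19325 + 5359) + (R(-2)*(3 - 1)**2)*T(c) = (-19325 + 5359) + (0*(3 - 1)**2)*(3 - 2/3) = -13966 + (0*2**2)*(7/3) = -13966 + (0*4)*(7/3) = -13966 + 0*(7/3) = -13966 + 0 = -13966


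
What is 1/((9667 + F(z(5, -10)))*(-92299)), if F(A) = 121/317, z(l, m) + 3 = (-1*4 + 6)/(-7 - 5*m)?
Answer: -317/282855823440 ≈ -1.1207e-9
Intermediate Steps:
z(l, m) = -3 + 2/(-7 - 5*m) (z(l, m) = -3 + (-1*4 + 6)/(-7 - 5*m) = -3 + (-4 + 6)/(-7 - 5*m) = -3 + 2/(-7 - 5*m))
F(A) = 121/317 (F(A) = 121*(1/317) = 121/317)
1/((9667 + F(z(5, -10)))*(-92299)) = 1/((9667 + 121/317)*(-92299)) = -1/92299/(3064560/317) = (317/3064560)*(-1/92299) = -317/282855823440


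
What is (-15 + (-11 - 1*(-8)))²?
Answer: 324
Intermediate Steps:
(-15 + (-11 - 1*(-8)))² = (-15 + (-11 + 8))² = (-15 - 3)² = (-18)² = 324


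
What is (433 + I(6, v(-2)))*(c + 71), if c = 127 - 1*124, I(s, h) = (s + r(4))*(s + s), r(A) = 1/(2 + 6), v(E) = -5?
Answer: 37481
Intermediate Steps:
r(A) = ⅛ (r(A) = 1/8 = ⅛)
I(s, h) = 2*s*(⅛ + s) (I(s, h) = (s + ⅛)*(s + s) = (⅛ + s)*(2*s) = 2*s*(⅛ + s))
c = 3 (c = 127 - 124 = 3)
(433 + I(6, v(-2)))*(c + 71) = (433 + (¼)*6*(1 + 8*6))*(3 + 71) = (433 + (¼)*6*(1 + 48))*74 = (433 + (¼)*6*49)*74 = (433 + 147/2)*74 = (1013/2)*74 = 37481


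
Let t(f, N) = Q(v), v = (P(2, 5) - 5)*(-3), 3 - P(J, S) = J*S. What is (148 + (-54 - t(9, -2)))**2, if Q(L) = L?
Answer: 3364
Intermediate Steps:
P(J, S) = 3 - J*S
v = 36 (v = ((3 - 1*2*5) - 5)*(-3) = ((3 - 10) - 5)*(-3) = (-7 - 5)*(-3) = -12*(-3) = 36)
t(f, N) = 36
(148 + (-54 - t(9, -2)))**2 = (148 + (-54 - 1*36))**2 = (148 + (-54 - 36))**2 = (148 - 90)**2 = 58**2 = 3364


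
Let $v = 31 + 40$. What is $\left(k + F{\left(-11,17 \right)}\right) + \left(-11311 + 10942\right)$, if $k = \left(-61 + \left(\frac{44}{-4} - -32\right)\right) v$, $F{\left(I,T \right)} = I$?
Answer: $-3220$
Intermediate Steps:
$v = 71$
$k = -2840$ ($k = \left(-61 + \left(\frac{44}{-4} - -32\right)\right) 71 = \left(-61 + \left(44 \left(- \frac{1}{4}\right) + 32\right)\right) 71 = \left(-61 + \left(-11 + 32\right)\right) 71 = \left(-61 + 21\right) 71 = \left(-40\right) 71 = -2840$)
$\left(k + F{\left(-11,17 \right)}\right) + \left(-11311 + 10942\right) = \left(-2840 - 11\right) + \left(-11311 + 10942\right) = -2851 - 369 = -3220$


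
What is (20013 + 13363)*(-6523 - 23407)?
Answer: -998943680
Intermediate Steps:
(20013 + 13363)*(-6523 - 23407) = 33376*(-29930) = -998943680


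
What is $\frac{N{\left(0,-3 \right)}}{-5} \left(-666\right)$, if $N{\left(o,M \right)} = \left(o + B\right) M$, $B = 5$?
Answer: $-1998$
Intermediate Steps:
$N{\left(o,M \right)} = M \left(5 + o\right)$ ($N{\left(o,M \right)} = \left(o + 5\right) M = \left(5 + o\right) M = M \left(5 + o\right)$)
$\frac{N{\left(0,-3 \right)}}{-5} \left(-666\right) = \frac{\left(-3\right) \left(5 + 0\right)}{-5} \left(-666\right) = \left(-3\right) 5 \left(- \frac{1}{5}\right) \left(-666\right) = \left(-15\right) \left(- \frac{1}{5}\right) \left(-666\right) = 3 \left(-666\right) = -1998$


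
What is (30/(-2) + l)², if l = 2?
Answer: 169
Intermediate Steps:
(30/(-2) + l)² = (30/(-2) + 2)² = (30*(-½) + 2)² = (-15 + 2)² = (-13)² = 169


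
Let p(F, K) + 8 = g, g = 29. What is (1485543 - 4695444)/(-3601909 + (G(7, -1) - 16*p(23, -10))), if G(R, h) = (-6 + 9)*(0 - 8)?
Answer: 3209901/3602269 ≈ 0.89108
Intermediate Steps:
p(F, K) = 21 (p(F, K) = -8 + 29 = 21)
G(R, h) = -24 (G(R, h) = 3*(-8) = -24)
(1485543 - 4695444)/(-3601909 + (G(7, -1) - 16*p(23, -10))) = (1485543 - 4695444)/(-3601909 + (-24 - 16*21)) = -3209901/(-3601909 + (-24 - 336)) = -3209901/(-3601909 - 360) = -3209901/(-3602269) = -3209901*(-1/3602269) = 3209901/3602269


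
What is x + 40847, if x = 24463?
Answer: 65310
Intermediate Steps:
x + 40847 = 24463 + 40847 = 65310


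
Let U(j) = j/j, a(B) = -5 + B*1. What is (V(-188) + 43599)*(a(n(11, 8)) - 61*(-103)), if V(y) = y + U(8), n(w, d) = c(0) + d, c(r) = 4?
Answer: 273061480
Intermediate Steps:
n(w, d) = 4 + d
a(B) = -5 + B
U(j) = 1
V(y) = 1 + y (V(y) = y + 1 = 1 + y)
(V(-188) + 43599)*(a(n(11, 8)) - 61*(-103)) = ((1 - 188) + 43599)*((-5 + (4 + 8)) - 61*(-103)) = (-187 + 43599)*((-5 + 12) + 6283) = 43412*(7 + 6283) = 43412*6290 = 273061480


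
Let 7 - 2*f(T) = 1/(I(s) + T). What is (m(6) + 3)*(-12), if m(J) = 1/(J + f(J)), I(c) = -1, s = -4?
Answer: -1752/47 ≈ -37.277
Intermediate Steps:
f(T) = 7/2 - 1/(2*(-1 + T))
m(J) = 1/(J + (-8 + 7*J)/(2*(-1 + J)))
(m(6) + 3)*(-12) = (2*(-1 + 6)/(-8 + 2*6² + 5*6) + 3)*(-12) = (2*5/(-8 + 2*36 + 30) + 3)*(-12) = (2*5/(-8 + 72 + 30) + 3)*(-12) = (2*5/94 + 3)*(-12) = (2*(1/94)*5 + 3)*(-12) = (5/47 + 3)*(-12) = (146/47)*(-12) = -1752/47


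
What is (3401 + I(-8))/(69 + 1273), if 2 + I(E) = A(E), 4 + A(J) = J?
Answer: 3387/1342 ≈ 2.5238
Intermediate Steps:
A(J) = -4 + J
I(E) = -6 + E (I(E) = -2 + (-4 + E) = -6 + E)
(3401 + I(-8))/(69 + 1273) = (3401 + (-6 - 8))/(69 + 1273) = (3401 - 14)/1342 = 3387*(1/1342) = 3387/1342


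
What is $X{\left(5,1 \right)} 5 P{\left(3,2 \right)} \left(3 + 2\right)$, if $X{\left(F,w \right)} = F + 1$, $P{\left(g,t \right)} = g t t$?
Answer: $1800$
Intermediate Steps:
$P{\left(g,t \right)} = g t^{2}$
$X{\left(F,w \right)} = 1 + F$
$X{\left(5,1 \right)} 5 P{\left(3,2 \right)} \left(3 + 2\right) = \left(1 + 5\right) 5 \cdot 3 \cdot 2^{2} \left(3 + 2\right) = 6 \cdot 5 \cdot 3 \cdot 4 \cdot 5 = 30 \cdot 12 \cdot 5 = 30 \cdot 60 = 1800$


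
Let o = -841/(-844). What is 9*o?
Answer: 7569/844 ≈ 8.9680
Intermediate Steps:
o = 841/844 (o = -841*(-1/844) = 841/844 ≈ 0.99645)
9*o = 9*(841/844) = 7569/844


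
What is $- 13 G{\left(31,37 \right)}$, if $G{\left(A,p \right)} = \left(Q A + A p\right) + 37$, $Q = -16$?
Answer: $-8944$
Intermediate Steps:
$G{\left(A,p \right)} = 37 - 16 A + A p$ ($G{\left(A,p \right)} = \left(- 16 A + A p\right) + 37 = 37 - 16 A + A p$)
$- 13 G{\left(31,37 \right)} = - 13 \left(37 - 496 + 31 \cdot 37\right) = - 13 \left(37 - 496 + 1147\right) = \left(-13\right) 688 = -8944$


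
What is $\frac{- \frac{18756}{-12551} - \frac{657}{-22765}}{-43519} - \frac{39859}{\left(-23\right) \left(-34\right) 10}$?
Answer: $- \frac{4309793207033777}{845539312151380} \approx -5.0971$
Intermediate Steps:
$\frac{- \frac{18756}{-12551} - \frac{657}{-22765}}{-43519} - \frac{39859}{\left(-23\right) \left(-34\right) 10} = \left(\left(-18756\right) \left(- \frac{1}{12551}\right) - - \frac{657}{22765}\right) \left(- \frac{1}{43519}\right) - \frac{39859}{782 \cdot 10} = \left(\frac{18756}{12551} + \frac{657}{22765}\right) \left(- \frac{1}{43519}\right) - \frac{39859}{7820} = \frac{435226347}{285723515} \left(- \frac{1}{43519}\right) - \frac{1733}{340} = - \frac{435226347}{12434401649285} - \frac{1733}{340} = - \frac{4309793207033777}{845539312151380}$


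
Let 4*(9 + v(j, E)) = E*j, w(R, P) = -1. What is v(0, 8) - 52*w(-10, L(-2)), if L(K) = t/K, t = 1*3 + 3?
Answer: 43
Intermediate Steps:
t = 6 (t = 3 + 3 = 6)
L(K) = 6/K
v(j, E) = -9 + E*j/4 (v(j, E) = -9 + (E*j)/4 = -9 + E*j/4)
v(0, 8) - 52*w(-10, L(-2)) = (-9 + (¼)*8*0) - 52*(-1) = (-9 + 0) + 52 = -9 + 52 = 43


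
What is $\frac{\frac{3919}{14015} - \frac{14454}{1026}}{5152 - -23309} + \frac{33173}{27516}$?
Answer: $\frac{251308282040741}{208536537885660} \approx 1.2051$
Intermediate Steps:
$\frac{\frac{3919}{14015} - \frac{14454}{1026}}{5152 - -23309} + \frac{33173}{27516} = \frac{3919 \cdot \frac{1}{14015} - \frac{803}{57}}{5152 + 23309} + 33173 \cdot \frac{1}{27516} = \frac{\frac{3919}{14015} - \frac{803}{57}}{28461} + \frac{33173}{27516} = \left(- \frac{11030662}{798855}\right) \frac{1}{28461} + \frac{33173}{27516} = - \frac{11030662}{22736212155} + \frac{33173}{27516} = \frac{251308282040741}{208536537885660}$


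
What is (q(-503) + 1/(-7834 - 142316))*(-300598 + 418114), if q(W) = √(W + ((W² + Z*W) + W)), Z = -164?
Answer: -2798/3575 + 117516*√334495 ≈ 6.7966e+7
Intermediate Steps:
q(W) = √(W² - 162*W) (q(W) = √(W + ((W² - 164*W) + W)) = √(W + (W² - 163*W)) = √(W² - 162*W))
(q(-503) + 1/(-7834 - 142316))*(-300598 + 418114) = (√(-503*(-162 - 503)) + 1/(-7834 - 142316))*(-300598 + 418114) = (√(-503*(-665)) + 1/(-150150))*117516 = (√334495 - 1/150150)*117516 = (-1/150150 + √334495)*117516 = -2798/3575 + 117516*√334495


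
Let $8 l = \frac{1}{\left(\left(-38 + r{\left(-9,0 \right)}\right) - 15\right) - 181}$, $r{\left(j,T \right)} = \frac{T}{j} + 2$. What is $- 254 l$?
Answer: $\frac{127}{928} \approx 0.13685$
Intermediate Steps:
$r{\left(j,T \right)} = 2 + \frac{T}{j}$
$l = - \frac{1}{1856}$ ($l = \frac{1}{8 \left(\left(\left(-38 + \left(2 + \frac{0}{-9}\right)\right) - 15\right) - 181\right)} = \frac{1}{8 \left(\left(\left(-38 + \left(2 + 0 \left(- \frac{1}{9}\right)\right)\right) - 15\right) - 181\right)} = \frac{1}{8 \left(\left(\left(-38 + \left(2 + 0\right)\right) - 15\right) - 181\right)} = \frac{1}{8 \left(\left(\left(-38 + 2\right) - 15\right) - 181\right)} = \frac{1}{8 \left(\left(-36 - 15\right) - 181\right)} = \frac{1}{8 \left(-51 - 181\right)} = \frac{1}{8 \left(-232\right)} = \frac{1}{8} \left(- \frac{1}{232}\right) = - \frac{1}{1856} \approx -0.00053879$)
$- 254 l = \left(-254\right) \left(- \frac{1}{1856}\right) = \frac{127}{928}$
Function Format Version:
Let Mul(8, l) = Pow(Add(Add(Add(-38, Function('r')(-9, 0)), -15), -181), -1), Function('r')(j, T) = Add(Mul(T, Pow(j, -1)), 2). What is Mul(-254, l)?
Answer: Rational(127, 928) ≈ 0.13685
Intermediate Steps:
Function('r')(j, T) = Add(2, Mul(T, Pow(j, -1)))
l = Rational(-1, 1856) (l = Mul(Rational(1, 8), Pow(Add(Add(Add(-38, Add(2, Mul(0, Pow(-9, -1)))), -15), -181), -1)) = Mul(Rational(1, 8), Pow(Add(Add(Add(-38, Add(2, Mul(0, Rational(-1, 9)))), -15), -181), -1)) = Mul(Rational(1, 8), Pow(Add(Add(Add(-38, Add(2, 0)), -15), -181), -1)) = Mul(Rational(1, 8), Pow(Add(Add(Add(-38, 2), -15), -181), -1)) = Mul(Rational(1, 8), Pow(Add(Add(-36, -15), -181), -1)) = Mul(Rational(1, 8), Pow(Add(-51, -181), -1)) = Mul(Rational(1, 8), Pow(-232, -1)) = Mul(Rational(1, 8), Rational(-1, 232)) = Rational(-1, 1856) ≈ -0.00053879)
Mul(-254, l) = Mul(-254, Rational(-1, 1856)) = Rational(127, 928)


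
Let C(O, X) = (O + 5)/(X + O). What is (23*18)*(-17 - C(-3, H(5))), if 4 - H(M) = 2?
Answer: -6210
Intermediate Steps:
H(M) = 2 (H(M) = 4 - 1*2 = 4 - 2 = 2)
C(O, X) = (5 + O)/(O + X)
(23*18)*(-17 - C(-3, H(5))) = (23*18)*(-17 - (5 - 3)/(-3 + 2)) = 414*(-17 - 2/(-1)) = 414*(-17 - (-1)*2) = 414*(-17 - 1*(-2)) = 414*(-17 + 2) = 414*(-15) = -6210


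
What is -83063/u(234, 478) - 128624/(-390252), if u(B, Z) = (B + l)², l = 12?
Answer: -2052640991/1968040836 ≈ -1.0430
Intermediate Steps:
u(B, Z) = (12 + B)² (u(B, Z) = (B + 12)² = (12 + B)²)
-83063/u(234, 478) - 128624/(-390252) = -83063/(12 + 234)² - 128624/(-390252) = -83063/(246²) - 128624*(-1/390252) = -83063/60516 + 32156/97563 = -2052640991/1968040836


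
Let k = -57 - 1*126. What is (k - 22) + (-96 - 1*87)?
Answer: -388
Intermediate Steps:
k = -183 (k = -57 - 126 = -183)
(k - 22) + (-96 - 1*87) = (-183 - 22) + (-96 - 1*87) = -205 + (-96 - 87) = -205 - 183 = -388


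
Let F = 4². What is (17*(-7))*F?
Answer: -1904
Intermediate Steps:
F = 16
(17*(-7))*F = (17*(-7))*16 = -119*16 = -1904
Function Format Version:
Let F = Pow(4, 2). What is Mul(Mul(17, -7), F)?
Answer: -1904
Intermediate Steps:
F = 16
Mul(Mul(17, -7), F) = Mul(Mul(17, -7), 16) = Mul(-119, 16) = -1904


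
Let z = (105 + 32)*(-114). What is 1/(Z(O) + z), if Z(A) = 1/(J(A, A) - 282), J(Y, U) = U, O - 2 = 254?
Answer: -26/406069 ≈ -6.4029e-5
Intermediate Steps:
O = 256 (O = 2 + 254 = 256)
z = -15618 (z = 137*(-114) = -15618)
Z(A) = 1/(-282 + A) (Z(A) = 1/(A - 282) = 1/(-282 + A))
1/(Z(O) + z) = 1/(1/(-282 + 256) - 15618) = 1/(1/(-26) - 15618) = 1/(-1/26 - 15618) = 1/(-406069/26) = -26/406069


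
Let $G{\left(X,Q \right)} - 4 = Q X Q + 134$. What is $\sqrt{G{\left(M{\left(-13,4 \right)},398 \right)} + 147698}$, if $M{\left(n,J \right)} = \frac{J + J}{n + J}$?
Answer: $\frac{2 \sqrt{15823}}{3} \approx 83.86$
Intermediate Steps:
$M{\left(n,J \right)} = \frac{2 J}{J + n}$
$G{\left(X,Q \right)} = 138 + X Q^{2}$ ($G{\left(X,Q \right)} = 4 + \left(Q X Q + 134\right) = 4 + \left(X Q^{2} + 134\right) = 4 + \left(134 + X Q^{2}\right) = 138 + X Q^{2}$)
$\sqrt{G{\left(M{\left(-13,4 \right)},398 \right)} + 147698} = \sqrt{\left(138 + 2 \cdot 4 \frac{1}{4 - 13} \cdot 398^{2}\right) + 147698} = \sqrt{\left(138 + 2 \cdot 4 \frac{1}{-9} \cdot 158404\right) + 147698} = \sqrt{\left(138 + 2 \cdot 4 \left(- \frac{1}{9}\right) 158404\right) + 147698} = \sqrt{\left(138 - \frac{1267232}{9}\right) + 147698} = \sqrt{- \frac{1265990}{9} + 147698} = \sqrt{\frac{63292}{9}} = \frac{2 \sqrt{15823}}{3}$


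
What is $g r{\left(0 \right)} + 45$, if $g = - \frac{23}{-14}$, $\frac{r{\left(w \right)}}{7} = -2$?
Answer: $22$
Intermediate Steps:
$r{\left(w \right)} = -14$ ($r{\left(w \right)} = 7 \left(-2\right) = -14$)
$g = \frac{23}{14}$ ($g = \left(-23\right) \left(- \frac{1}{14}\right) = \frac{23}{14} \approx 1.6429$)
$g r{\left(0 \right)} + 45 = \frac{23}{14} \left(-14\right) + 45 = -23 + 45 = 22$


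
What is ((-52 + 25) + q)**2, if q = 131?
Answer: 10816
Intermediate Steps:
((-52 + 25) + q)**2 = ((-52 + 25) + 131)**2 = (-27 + 131)**2 = 104**2 = 10816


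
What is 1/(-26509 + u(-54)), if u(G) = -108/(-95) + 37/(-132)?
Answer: -12540/332412119 ≈ -3.7724e-5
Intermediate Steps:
u(G) = 10741/12540 (u(G) = -108*(-1/95) + 37*(-1/132) = 108/95 - 37/132 = 10741/12540)
1/(-26509 + u(-54)) = 1/(-26509 + 10741/12540) = 1/(-332412119/12540) = -12540/332412119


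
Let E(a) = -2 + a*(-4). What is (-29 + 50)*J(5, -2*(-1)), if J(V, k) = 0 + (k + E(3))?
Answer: -252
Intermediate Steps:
E(a) = -2 - 4*a
J(V, k) = -14 + k (J(V, k) = 0 + (k + (-2 - 4*3)) = 0 + (k + (-2 - 12)) = 0 + (k - 14) = 0 + (-14 + k) = -14 + k)
(-29 + 50)*J(5, -2*(-1)) = (-29 + 50)*(-14 - 2*(-1)) = 21*(-14 + 2) = 21*(-12) = -252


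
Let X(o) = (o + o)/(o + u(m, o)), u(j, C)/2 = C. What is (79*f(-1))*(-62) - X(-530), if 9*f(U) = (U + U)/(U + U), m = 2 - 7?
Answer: -4904/9 ≈ -544.89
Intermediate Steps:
m = -5
f(U) = ⅑ (f(U) = ((U + U)/(U + U))/9 = ((2*U)/((2*U)))/9 = ((2*U)*(1/(2*U)))/9 = (⅑)*1 = ⅑)
u(j, C) = 2*C
X(o) = ⅔ (X(o) = (o + o)/(o + 2*o) = (2*o)/((3*o)) = (2*o)*(1/(3*o)) = ⅔)
(79*f(-1))*(-62) - X(-530) = (79*(⅑))*(-62) - 1*⅔ = (79/9)*(-62) - ⅔ = -4898/9 - ⅔ = -4904/9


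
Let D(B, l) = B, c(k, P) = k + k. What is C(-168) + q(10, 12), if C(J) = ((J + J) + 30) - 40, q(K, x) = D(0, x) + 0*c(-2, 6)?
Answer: -346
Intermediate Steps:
c(k, P) = 2*k
q(K, x) = 0 (q(K, x) = 0 + 0*(2*(-2)) = 0 + 0*(-4) = 0 + 0 = 0)
C(J) = -10 + 2*J (C(J) = (2*J + 30) - 40 = (30 + 2*J) - 40 = -10 + 2*J)
C(-168) + q(10, 12) = (-10 + 2*(-168)) + 0 = (-10 - 336) + 0 = -346 + 0 = -346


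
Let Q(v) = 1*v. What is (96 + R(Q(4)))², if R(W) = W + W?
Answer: 10816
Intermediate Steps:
Q(v) = v
R(W) = 2*W
(96 + R(Q(4)))² = (96 + 2*4)² = (96 + 8)² = 104² = 10816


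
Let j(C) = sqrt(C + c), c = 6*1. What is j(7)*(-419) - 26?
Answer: -26 - 419*sqrt(13) ≈ -1536.7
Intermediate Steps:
c = 6
j(C) = sqrt(6 + C) (j(C) = sqrt(C + 6) = sqrt(6 + C))
j(7)*(-419) - 26 = sqrt(6 + 7)*(-419) - 26 = sqrt(13)*(-419) - 26 = -419*sqrt(13) - 26 = -26 - 419*sqrt(13)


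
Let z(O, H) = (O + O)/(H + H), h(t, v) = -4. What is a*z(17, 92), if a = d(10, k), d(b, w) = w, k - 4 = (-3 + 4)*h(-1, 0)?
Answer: 0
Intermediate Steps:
k = 0 (k = 4 + (-3 + 4)*(-4) = 4 + 1*(-4) = 4 - 4 = 0)
z(O, H) = O/H (z(O, H) = (2*O)/((2*H)) = (2*O)*(1/(2*H)) = O/H)
a = 0
a*z(17, 92) = 0*(17/92) = 0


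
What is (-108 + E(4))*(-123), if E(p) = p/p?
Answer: 13161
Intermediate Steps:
E(p) = 1
(-108 + E(4))*(-123) = (-108 + 1)*(-123) = -107*(-123) = 13161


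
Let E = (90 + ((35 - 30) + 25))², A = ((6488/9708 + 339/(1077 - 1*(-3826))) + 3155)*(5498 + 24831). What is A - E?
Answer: 1138741842946546/11899581 ≈ 9.5696e+7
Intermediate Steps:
A = 1138913196912946/11899581 (A = ((6488*(1/9708) + 339/(1077 + 3826)) + 3155)*30329 = ((1622/2427 + 339/4903) + 3155)*30329 = (8775419/11899581 + 3155)*30329 = (37551953474/11899581)*30329 = 1138913196912946/11899581 ≈ 9.5710e+7)
E = 14400 (E = (90 + (5 + 25))² = (90 + 30)² = 120² = 14400)
A - E = 1138913196912946/11899581 - 1*14400 = 1138913196912946/11899581 - 14400 = 1138741842946546/11899581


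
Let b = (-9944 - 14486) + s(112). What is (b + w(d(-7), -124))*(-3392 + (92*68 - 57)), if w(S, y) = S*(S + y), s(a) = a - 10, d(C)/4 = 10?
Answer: -77720216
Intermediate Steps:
d(C) = 40 (d(C) = 4*10 = 40)
s(a) = -10 + a
b = -24328 (b = (-9944 - 14486) + (-10 + 112) = -24430 + 102 = -24328)
(b + w(d(-7), -124))*(-3392 + (92*68 - 57)) = (-24328 + 40*(40 - 124))*(-3392 + (92*68 - 57)) = (-24328 + 40*(-84))*(-3392 + (6256 - 57)) = (-24328 - 3360)*(-3392 + 6199) = -27688*2807 = -77720216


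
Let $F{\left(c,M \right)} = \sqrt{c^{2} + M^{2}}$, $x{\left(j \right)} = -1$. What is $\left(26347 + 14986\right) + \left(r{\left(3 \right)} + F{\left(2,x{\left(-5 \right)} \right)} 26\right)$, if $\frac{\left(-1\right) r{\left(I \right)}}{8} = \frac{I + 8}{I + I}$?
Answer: $\frac{123955}{3} + 26 \sqrt{5} \approx 41377.0$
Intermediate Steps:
$r{\left(I \right)} = - \frac{4 \left(8 + I\right)}{I}$ ($r{\left(I \right)} = - 8 \frac{I + 8}{I + I} = - 8 \frac{8 + I}{2 I} = - \frac{4 \left(8 + I\right)}{I}$)
$F{\left(c,M \right)} = \sqrt{M^{2} + c^{2}}$
$\left(26347 + 14986\right) + \left(r{\left(3 \right)} + F{\left(2,x{\left(-5 \right)} \right)} 26\right) = \left(26347 + 14986\right) - \left(4 + \frac{32}{3} - \sqrt{\left(-1\right)^{2} + 2^{2}} \cdot 26\right) = 41333 + \left(\left(-4 - \frac{32}{3}\right) + \sqrt{1 + 4} \cdot 26\right) = 41333 + \left(\left(-4 - \frac{32}{3}\right) + \sqrt{5} \cdot 26\right) = 41333 - \left(\frac{44}{3} - 26 \sqrt{5}\right) = \frac{123955}{3} + 26 \sqrt{5}$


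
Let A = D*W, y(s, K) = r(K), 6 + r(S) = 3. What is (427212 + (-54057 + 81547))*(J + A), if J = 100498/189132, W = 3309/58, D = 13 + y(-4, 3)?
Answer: 356043418000541/1371207 ≈ 2.5966e+8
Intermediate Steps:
r(S) = -3 (r(S) = -6 + 3 = -3)
y(s, K) = -3
D = 10 (D = 13 - 3 = 10)
W = 3309/58 (W = 3309*(1/58) = 3309/58 ≈ 57.052)
A = 16545/29 (A = 10*(3309/58) = 16545/29 ≈ 570.52)
J = 50249/94566 (J = 100498*(1/189132) = 50249/94566 ≈ 0.53136)
(427212 + (-54057 + 81547))*(J + A) = (427212 + (-54057 + 81547))*(50249/94566 + 16545/29) = (427212 + 27490)*(1566051691/2742414) = 454702*(1566051691/2742414) = 356043418000541/1371207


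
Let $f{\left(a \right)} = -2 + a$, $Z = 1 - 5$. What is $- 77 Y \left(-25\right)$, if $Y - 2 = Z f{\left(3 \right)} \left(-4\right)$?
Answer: $34650$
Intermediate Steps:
$Z = -4$
$Y = 18$ ($Y = 2 + - 4 \left(-2 + 3\right) \left(-4\right) = 2 + \left(-4\right) 1 \left(-4\right) = 2 - -16 = 2 + 16 = 18$)
$- 77 Y \left(-25\right) = \left(-77\right) 18 \left(-25\right) = \left(-1386\right) \left(-25\right) = 34650$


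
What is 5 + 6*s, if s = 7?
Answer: 47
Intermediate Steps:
5 + 6*s = 5 + 6*7 = 5 + 42 = 47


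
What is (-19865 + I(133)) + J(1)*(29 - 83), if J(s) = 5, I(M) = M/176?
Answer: -3543627/176 ≈ -20134.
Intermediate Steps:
I(M) = M/176 (I(M) = M*(1/176) = M/176)
(-19865 + I(133)) + J(1)*(29 - 83) = (-19865 + (1/176)*133) + 5*(29 - 83) = (-19865 + 133/176) + 5*(-54) = -3496107/176 - 270 = -3543627/176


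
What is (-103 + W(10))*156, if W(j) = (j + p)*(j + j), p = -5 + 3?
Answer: 8892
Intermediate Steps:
p = -2
W(j) = 2*j*(-2 + j) (W(j) = (j - 2)*(j + j) = (-2 + j)*(2*j) = 2*j*(-2 + j))
(-103 + W(10))*156 = (-103 + 2*10*(-2 + 10))*156 = (-103 + 2*10*8)*156 = (-103 + 160)*156 = 57*156 = 8892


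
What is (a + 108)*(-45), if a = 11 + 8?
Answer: -5715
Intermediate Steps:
a = 19
(a + 108)*(-45) = (19 + 108)*(-45) = 127*(-45) = -5715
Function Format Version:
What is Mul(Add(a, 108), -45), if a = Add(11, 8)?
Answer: -5715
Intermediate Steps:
a = 19
Mul(Add(a, 108), -45) = Mul(Add(19, 108), -45) = Mul(127, -45) = -5715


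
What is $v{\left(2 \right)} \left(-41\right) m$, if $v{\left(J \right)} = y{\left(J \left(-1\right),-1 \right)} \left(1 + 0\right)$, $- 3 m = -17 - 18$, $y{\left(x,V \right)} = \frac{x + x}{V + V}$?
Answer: $- \frac{2870}{3} \approx -956.67$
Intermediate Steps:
$y{\left(x,V \right)} = \frac{x}{V}$ ($y{\left(x,V \right)} = \frac{2 x}{2 V} = 2 x \frac{1}{2 V} = \frac{x}{V}$)
$m = \frac{35}{3}$ ($m = - \frac{-17 - 18}{3} = \left(- \frac{1}{3}\right) \left(-35\right) = \frac{35}{3} \approx 11.667$)
$v{\left(J \right)} = J$ ($v{\left(J \right)} = \frac{J \left(-1\right)}{-1} \left(1 + 0\right) = - J \left(-1\right) 1 = J 1 = J$)
$v{\left(2 \right)} \left(-41\right) m = 2 \left(-41\right) \frac{35}{3} = \left(-82\right) \frac{35}{3} = - \frac{2870}{3}$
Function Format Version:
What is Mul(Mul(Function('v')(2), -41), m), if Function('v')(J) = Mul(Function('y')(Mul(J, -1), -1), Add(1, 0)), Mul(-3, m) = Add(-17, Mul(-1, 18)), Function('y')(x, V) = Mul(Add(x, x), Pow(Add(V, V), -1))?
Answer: Rational(-2870, 3) ≈ -956.67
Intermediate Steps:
Function('y')(x, V) = Mul(x, Pow(V, -1)) (Function('y')(x, V) = Mul(Mul(2, x), Pow(Mul(2, V), -1)) = Mul(Mul(2, x), Mul(Rational(1, 2), Pow(V, -1))) = Mul(x, Pow(V, -1)))
m = Rational(35, 3) (m = Mul(Rational(-1, 3), Add(-17, Mul(-1, 18))) = Mul(Rational(-1, 3), Add(-17, -18)) = Mul(Rational(-1, 3), -35) = Rational(35, 3) ≈ 11.667)
Function('v')(J) = J (Function('v')(J) = Mul(Mul(Mul(J, -1), Pow(-1, -1)), Add(1, 0)) = Mul(Mul(Mul(-1, J), -1), 1) = Mul(J, 1) = J)
Mul(Mul(Function('v')(2), -41), m) = Mul(Mul(2, -41), Rational(35, 3)) = Mul(-82, Rational(35, 3)) = Rational(-2870, 3)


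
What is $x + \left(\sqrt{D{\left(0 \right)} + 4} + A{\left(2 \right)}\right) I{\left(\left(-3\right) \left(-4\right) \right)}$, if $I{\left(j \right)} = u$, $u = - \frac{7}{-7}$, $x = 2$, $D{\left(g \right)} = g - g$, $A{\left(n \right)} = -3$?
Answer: $1$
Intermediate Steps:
$D{\left(g \right)} = 0$
$u = 1$ ($u = \left(-7\right) \left(- \frac{1}{7}\right) = 1$)
$I{\left(j \right)} = 1$
$x + \left(\sqrt{D{\left(0 \right)} + 4} + A{\left(2 \right)}\right) I{\left(\left(-3\right) \left(-4\right) \right)} = 2 + \left(\sqrt{0 + 4} - 3\right) 1 = 2 + \left(\sqrt{4} - 3\right) 1 = 2 + \left(2 - 3\right) 1 = 2 - 1 = 1$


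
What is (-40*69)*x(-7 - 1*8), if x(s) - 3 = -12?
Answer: 24840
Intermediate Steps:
x(s) = -9 (x(s) = 3 - 12 = -9)
(-40*69)*x(-7 - 1*8) = -40*69*(-9) = -2760*(-9) = 24840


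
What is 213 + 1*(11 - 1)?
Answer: 223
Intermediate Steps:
213 + 1*(11 - 1) = 213 + 1*10 = 213 + 10 = 223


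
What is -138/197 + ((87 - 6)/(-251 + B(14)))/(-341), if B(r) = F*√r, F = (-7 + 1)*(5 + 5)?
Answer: -588972651/846497377 - 4860*√14/4296941 ≈ -0.70001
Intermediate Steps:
F = -60 (F = -6*10 = -60)
B(r) = -60*√r
-138/197 + ((87 - 6)/(-251 + B(14)))/(-341) = -138/197 + ((87 - 6)/(-251 - 60*√14))/(-341) = -138*1/197 + (81/(-251 - 60*√14))*(-1/341) = -138/197 - 81/(341*(-251 - 60*√14))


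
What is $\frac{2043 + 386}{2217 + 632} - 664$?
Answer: $- \frac{269901}{407} \approx -663.15$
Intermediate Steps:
$\frac{2043 + 386}{2217 + 632} - 664 = \frac{2429}{2849} - 664 = 2429 \cdot \frac{1}{2849} - 664 = \frac{347}{407} - 664 = - \frac{269901}{407}$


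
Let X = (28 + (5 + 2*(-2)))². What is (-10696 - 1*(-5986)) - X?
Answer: -5551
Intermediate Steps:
X = 841 (X = (28 + (5 - 4))² = (28 + 1)² = 29² = 841)
(-10696 - 1*(-5986)) - X = (-10696 - 1*(-5986)) - 1*841 = (-10696 + 5986) - 841 = -4710 - 841 = -5551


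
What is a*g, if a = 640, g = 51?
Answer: 32640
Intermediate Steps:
a*g = 640*51 = 32640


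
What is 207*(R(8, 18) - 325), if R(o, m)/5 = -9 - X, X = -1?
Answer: -75555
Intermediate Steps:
R(o, m) = -40 (R(o, m) = 5*(-9 - 1*(-1)) = 5*(-9 + 1) = 5*(-8) = -40)
207*(R(8, 18) - 325) = 207*(-40 - 325) = 207*(-365) = -75555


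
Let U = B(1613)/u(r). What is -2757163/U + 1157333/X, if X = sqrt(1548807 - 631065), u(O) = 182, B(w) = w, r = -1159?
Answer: -501803666/1613 + 1157333*sqrt(917742)/917742 ≈ -3.0989e+5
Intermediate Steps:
X = sqrt(917742) ≈ 957.99
U = 1613/182 ≈ 8.8626
-2757163/U + 1157333/X = -2757163/1613/182 + 1157333/(sqrt(917742)) = -2757163*182/1613 + 1157333*(sqrt(917742)/917742) = -501803666/1613 + 1157333*sqrt(917742)/917742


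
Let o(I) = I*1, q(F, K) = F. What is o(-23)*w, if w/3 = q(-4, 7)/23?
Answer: 12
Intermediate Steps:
o(I) = I
w = -12/23 (w = 3*(-4/23) = -12/23 ≈ -0.52174)
o(-23)*w = -23*(-12/23) = 12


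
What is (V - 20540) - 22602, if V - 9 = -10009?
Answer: -53142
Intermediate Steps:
V = -10000 (V = 9 - 10009 = -10000)
(V - 20540) - 22602 = (-10000 - 20540) - 22602 = -30540 - 22602 = -53142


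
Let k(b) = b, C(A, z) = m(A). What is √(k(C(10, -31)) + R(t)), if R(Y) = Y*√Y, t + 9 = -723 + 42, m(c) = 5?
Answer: √(5 - 690*I*√690) ≈ 95.21 - 95.184*I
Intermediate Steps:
C(A, z) = 5
t = -690 (t = -9 + (-723 + 42) = -9 - 681 = -690)
R(Y) = Y^(3/2)
√(k(C(10, -31)) + R(t)) = √(5 + (-690)^(3/2)) = √(5 - 690*I*√690)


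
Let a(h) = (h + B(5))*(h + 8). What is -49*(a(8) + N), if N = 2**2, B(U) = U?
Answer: -10388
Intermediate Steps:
a(h) = (5 + h)*(8 + h) (a(h) = (h + 5)*(h + 8) = (5 + h)*(8 + h))
N = 4
-49*(a(8) + N) = -49*((40 + 8**2 + 13*8) + 4) = -49*((40 + 64 + 104) + 4) = -49*(208 + 4) = -49*212 = -10388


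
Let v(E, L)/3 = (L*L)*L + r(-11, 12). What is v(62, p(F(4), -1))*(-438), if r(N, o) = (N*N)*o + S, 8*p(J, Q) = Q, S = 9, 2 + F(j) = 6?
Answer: -491456367/256 ≈ -1.9198e+6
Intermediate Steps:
F(j) = 4 (F(j) = -2 + 6 = 4)
p(J, Q) = Q/8
r(N, o) = 9 + o*N² (r(N, o) = (N*N)*o + 9 = N²*o + 9 = o*N² + 9 = 9 + o*N²)
v(E, L) = 4383 + 3*L³ (v(E, L) = 3*((L*L)*L + (9 + 12*(-11)²)) = 3*(L²*L + (9 + 12*121)) = 3*(L³ + (9 + 1452)) = 3*(L³ + 1461) = 3*(1461 + L³) = 4383 + 3*L³)
v(62, p(F(4), -1))*(-438) = (4383 + 3*((⅛)*(-1))³)*(-438) = (4383 + 3*(-⅛)³)*(-438) = (4383 + 3*(-1/512))*(-438) = (4383 - 3/512)*(-438) = (2244093/512)*(-438) = -491456367/256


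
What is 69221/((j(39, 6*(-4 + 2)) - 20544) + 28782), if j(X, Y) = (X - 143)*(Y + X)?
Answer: 69221/5430 ≈ 12.748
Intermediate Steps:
j(X, Y) = (-143 + X)*(X + Y)
69221/((j(39, 6*(-4 + 2)) - 20544) + 28782) = 69221/(((39² - 143*39 - 858*(-4 + 2) + 39*(6*(-4 + 2))) - 20544) + 28782) = 69221/(((1521 - 5577 - 858*(-2) + 39*(6*(-2))) - 20544) + 28782) = 69221/(((1521 - 5577 - 143*(-12) + 39*(-12)) - 20544) + 28782) = 69221/(((1521 - 5577 + 1716 - 468) - 20544) + 28782) = 69221/((-2808 - 20544) + 28782) = 69221/(-23352 + 28782) = 69221/5430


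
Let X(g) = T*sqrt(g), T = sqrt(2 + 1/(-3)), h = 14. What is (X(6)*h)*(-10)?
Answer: -140*sqrt(10) ≈ -442.72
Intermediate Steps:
T = sqrt(15)/3 (T = sqrt(2 - 1/3) = sqrt(5/3) = sqrt(15)/3 ≈ 1.2910)
X(g) = sqrt(15)*sqrt(g)/3 (X(g) = (sqrt(15)/3)*sqrt(g) = sqrt(15)*sqrt(g)/3)
(X(6)*h)*(-10) = ((sqrt(15)*sqrt(6)/3)*14)*(-10) = (sqrt(10)*14)*(-10) = (14*sqrt(10))*(-10) = -140*sqrt(10)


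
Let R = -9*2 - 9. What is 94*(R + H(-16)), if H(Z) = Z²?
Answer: 21526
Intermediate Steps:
R = -27 (R = -18 - 9 = -27)
94*(R + H(-16)) = 94*(-27 + (-16)²) = 94*(-27 + 256) = 94*229 = 21526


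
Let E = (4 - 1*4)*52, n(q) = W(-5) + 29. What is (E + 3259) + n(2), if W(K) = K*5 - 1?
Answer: 3262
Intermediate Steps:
W(K) = -1 + 5*K (W(K) = 5*K - 1 = -1 + 5*K)
n(q) = 3 (n(q) = (-1 + 5*(-5)) + 29 = (-1 - 25) + 29 = -26 + 29 = 3)
E = 0 (E = (4 - 4)*52 = 0*52 = 0)
(E + 3259) + n(2) = (0 + 3259) + 3 = 3259 + 3 = 3262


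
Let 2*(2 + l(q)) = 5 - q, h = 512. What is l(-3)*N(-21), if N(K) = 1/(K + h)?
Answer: 2/491 ≈ 0.0040733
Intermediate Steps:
l(q) = ½ - q/2 (l(q) = -2 + (5 - q)/2 = -2 + (5/2 - q/2) = ½ - q/2)
N(K) = 1/(512 + K) (N(K) = 1/(K + 512) = 1/(512 + K))
l(-3)*N(-21) = (½ - ½*(-3))/(512 - 21) = (½ + 3/2)/491 = 2*(1/491) = 2/491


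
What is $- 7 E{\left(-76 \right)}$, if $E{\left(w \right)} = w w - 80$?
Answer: $-39872$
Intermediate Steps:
$E{\left(w \right)} = -80 + w^{2}$ ($E{\left(w \right)} = w^{2} - 80 = -80 + w^{2}$)
$- 7 E{\left(-76 \right)} = - 7 \left(-80 + \left(-76\right)^{2}\right) = - 7 \left(-80 + 5776\right) = \left(-7\right) 5696 = -39872$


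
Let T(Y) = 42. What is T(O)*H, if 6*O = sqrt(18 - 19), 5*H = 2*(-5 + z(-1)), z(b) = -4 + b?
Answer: -168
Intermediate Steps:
H = -4 (H = (2*(-5 + (-4 - 1)))/5 = (2*(-5 - 5))/5 = (2*(-10))/5 = (1/5)*(-20) = -4)
O = I/6 (O = sqrt(18 - 19)/6 = sqrt(-1)/6 = I/6 ≈ 0.16667*I)
T(O)*H = 42*(-4) = -168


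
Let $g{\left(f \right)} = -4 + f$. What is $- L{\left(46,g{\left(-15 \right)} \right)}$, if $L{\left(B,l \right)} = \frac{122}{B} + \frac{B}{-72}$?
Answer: $- \frac{1667}{828} \approx -2.0133$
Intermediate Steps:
$L{\left(B,l \right)} = \frac{122}{B} - \frac{B}{72}$ ($L{\left(B,l \right)} = \frac{122}{B} + B \left(- \frac{1}{72}\right) = \frac{122}{B} - \frac{B}{72}$)
$- L{\left(46,g{\left(-15 \right)} \right)} = - (\frac{122}{46} - \frac{23}{36}) = - (122 \cdot \frac{1}{46} - \frac{23}{36}) = - (\frac{61}{23} - \frac{23}{36}) = \left(-1\right) \frac{1667}{828} = - \frac{1667}{828}$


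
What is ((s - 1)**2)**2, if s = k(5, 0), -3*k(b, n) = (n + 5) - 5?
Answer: 1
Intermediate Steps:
k(b, n) = -n/3 (k(b, n) = -((n + 5) - 5)/3 = -((5 + n) - 5)/3 = -n/3)
s = 0 (s = -1/3*0 = 0)
((s - 1)**2)**2 = ((0 - 1)**2)**2 = ((-1)**2)**2 = 1**2 = 1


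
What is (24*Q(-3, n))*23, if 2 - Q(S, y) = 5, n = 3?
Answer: -1656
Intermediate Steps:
Q(S, y) = -3 (Q(S, y) = 2 - 1*5 = 2 - 5 = -3)
(24*Q(-3, n))*23 = (24*(-3))*23 = -72*23 = -1656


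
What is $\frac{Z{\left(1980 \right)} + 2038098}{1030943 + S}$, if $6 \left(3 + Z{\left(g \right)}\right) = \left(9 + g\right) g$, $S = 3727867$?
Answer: $\frac{179631}{317254} \approx 0.56621$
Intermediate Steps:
$Z{\left(g \right)} = -3 + \frac{g \left(9 + g\right)}{6}$ ($Z{\left(g \right)} = -3 + \frac{\left(9 + g\right) g}{6} = -3 + \frac{g \left(9 + g\right)}{6}$)
$\frac{Z{\left(1980 \right)} + 2038098}{1030943 + S} = \frac{\left(-3 + \frac{1980^{2}}{6} + \frac{3}{2} \cdot 1980\right) + 2038098}{1030943 + 3727867} = \frac{\left(-3 + \frac{1}{6} \cdot 3920400 + 2970\right) + 2038098}{4758810} = \left(\left(-3 + 653400 + 2970\right) + 2038098\right) \frac{1}{4758810} = \left(656367 + 2038098\right) \frac{1}{4758810} = 2694465 \cdot \frac{1}{4758810} = \frac{179631}{317254}$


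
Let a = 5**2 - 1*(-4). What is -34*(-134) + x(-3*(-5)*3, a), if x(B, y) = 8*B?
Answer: 4916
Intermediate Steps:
a = 29 (a = 25 + 4 = 29)
-34*(-134) + x(-3*(-5)*3, a) = -34*(-134) + 8*(-3*(-5)*3) = 4556 + 8*(15*3) = 4556 + 8*45 = 4556 + 360 = 4916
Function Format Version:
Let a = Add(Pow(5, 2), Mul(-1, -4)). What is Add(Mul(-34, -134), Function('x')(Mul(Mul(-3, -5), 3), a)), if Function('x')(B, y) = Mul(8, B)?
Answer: 4916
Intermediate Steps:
a = 29 (a = Add(25, 4) = 29)
Add(Mul(-34, -134), Function('x')(Mul(Mul(-3, -5), 3), a)) = Add(Mul(-34, -134), Mul(8, Mul(Mul(-3, -5), 3))) = Add(4556, Mul(8, Mul(15, 3))) = Add(4556, Mul(8, 45)) = Add(4556, 360) = 4916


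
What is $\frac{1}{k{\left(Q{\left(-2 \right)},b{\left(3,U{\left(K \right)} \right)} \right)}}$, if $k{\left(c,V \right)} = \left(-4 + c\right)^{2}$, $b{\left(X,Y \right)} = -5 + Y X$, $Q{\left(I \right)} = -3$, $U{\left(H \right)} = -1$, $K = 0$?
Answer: $\frac{1}{49} \approx 0.020408$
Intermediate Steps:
$b{\left(X,Y \right)} = -5 + X Y$
$\frac{1}{k{\left(Q{\left(-2 \right)},b{\left(3,U{\left(K \right)} \right)} \right)}} = \frac{1}{\left(-4 - 3\right)^{2}} = \frac{1}{\left(-7\right)^{2}} = \frac{1}{49}$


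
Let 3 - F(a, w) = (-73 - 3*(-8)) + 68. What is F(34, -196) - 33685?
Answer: -33701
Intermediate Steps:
F(a, w) = -16 (F(a, w) = 3 - ((-73 - 3*(-8)) + 68) = 3 - ((-73 + 24) + 68) = 3 - (-49 + 68) = 3 - 1*19 = 3 - 19 = -16)
F(34, -196) - 33685 = -16 - 33685 = -33701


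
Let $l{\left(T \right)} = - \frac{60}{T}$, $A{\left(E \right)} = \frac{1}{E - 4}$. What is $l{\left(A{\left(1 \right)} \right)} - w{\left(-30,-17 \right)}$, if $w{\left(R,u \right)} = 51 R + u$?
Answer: $1727$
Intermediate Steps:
$w{\left(R,u \right)} = u + 51 R$
$A{\left(E \right)} = \frac{1}{-4 + E}$
$l{\left(A{\left(1 \right)} \right)} - w{\left(-30,-17 \right)} = - \frac{60}{\frac{1}{-4 + 1}} - \left(-17 + 51 \left(-30\right)\right) = - \frac{60}{\frac{1}{-3}} - \left(-17 - 1530\right) = - \frac{60}{- \frac{1}{3}} - -1547 = \left(-60\right) \left(-3\right) + 1547 = 180 + 1547 = 1727$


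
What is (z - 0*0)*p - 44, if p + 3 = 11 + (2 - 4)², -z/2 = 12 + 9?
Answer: -548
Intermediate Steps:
z = -42 (z = -2*(12 + 9) = -2*21 = -42)
p = 12 (p = -3 + (11 + (2 - 4)²) = -3 + (11 + (-2)²) = -3 + (11 + 4) = -3 + 15 = 12)
(z - 0*0)*p - 44 = (-42 - 0*0)*12 - 44 = (-42 - 1*0)*12 - 44 = (-42 + 0)*12 - 44 = -42*12 - 44 = -504 - 44 = -548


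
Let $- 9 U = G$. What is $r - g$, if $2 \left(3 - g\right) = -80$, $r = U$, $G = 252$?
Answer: $-71$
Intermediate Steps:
$U = -28$ ($U = \left(- \frac{1}{9}\right) 252 = -28$)
$r = -28$
$g = 43$ ($g = 3 - -40 = 3 + 40 = 43$)
$r - g = -28 - 43 = -71$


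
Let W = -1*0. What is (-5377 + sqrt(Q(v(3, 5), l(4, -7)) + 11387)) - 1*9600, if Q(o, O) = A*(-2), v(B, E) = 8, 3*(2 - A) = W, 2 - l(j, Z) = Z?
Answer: -14977 + sqrt(11383) ≈ -14870.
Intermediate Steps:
l(j, Z) = 2 - Z
W = 0
A = 2 (A = 2 - 1/3*0 = 2 + 0 = 2)
Q(o, O) = -4 (Q(o, O) = 2*(-2) = -4)
(-5377 + sqrt(Q(v(3, 5), l(4, -7)) + 11387)) - 1*9600 = (-5377 + sqrt(-4 + 11387)) - 1*9600 = (-5377 + sqrt(11383)) - 9600 = -14977 + sqrt(11383)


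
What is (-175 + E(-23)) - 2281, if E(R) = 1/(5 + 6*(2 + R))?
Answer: -297177/121 ≈ -2456.0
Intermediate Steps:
E(R) = 1/(17 + 6*R) (E(R) = 1/(5 + (12 + 6*R)) = 1/(17 + 6*R))
(-175 + E(-23)) - 2281 = (-175 + 1/(17 + 6*(-23))) - 2281 = (-175 + 1/(17 - 138)) - 2281 = (-175 + 1/(-121)) - 2281 = (-175 - 1/121) - 2281 = -21176/121 - 2281 = -297177/121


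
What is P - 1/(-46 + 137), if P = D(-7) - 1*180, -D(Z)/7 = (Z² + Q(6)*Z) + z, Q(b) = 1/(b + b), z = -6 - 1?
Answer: -513161/1092 ≈ -469.93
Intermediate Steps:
z = -7
Q(b) = 1/(2*b)
D(Z) = 49 - 7*Z² - 7*Z/12 (D(Z) = -7*((Z² + ((½)/6)*Z) - 7) = -7*((Z² + ((½)*(⅙))*Z) - 7) = -7*((Z² + Z/12) - 7) = -7*(-7 + Z² + Z/12) = 49 - 7*Z² - 7*Z/12)
P = -5639/12 (P = (49 - 7*(-7)² - 7/12*(-7)) - 1*180 = (49 - 7*49 + 49/12) - 180 = (49 - 343 + 49/12) - 180 = -3479/12 - 180 = -5639/12 ≈ -469.92)
P - 1/(-46 + 137) = -5639/12 - 1/(-46 + 137) = -5639/12 - 1/91 = -513161/1092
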